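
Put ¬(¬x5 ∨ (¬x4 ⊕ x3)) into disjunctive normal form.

(x5 ∧ x4 ∧ ¬x3) ∨ (x5 ∧ x3 ∧ ¬x4)

¬(¬x5 ∨ (¬x4 ⊕ x3))
⇔ ¬(¬x5 ∨ (¬x4 ∧ ¬x3) ∨ (¬¬x4 ∧ x3))   [expand ⊕]
⇔ ¬¬x5 ∧ ¬(¬x4 ∧ ¬x3) ∧ ¬(¬¬x4 ∧ x3)   [De Morgan]
⇔ x5 ∧ ¬(¬x4 ∧ ¬x3) ∧ ¬(¬¬x4 ∧ x3)   [double negation]
⇔ x5 ∧ (¬¬x4 ∨ ¬¬x3) ∧ ¬(¬¬x4 ∧ x3)   [De Morgan]
⇔ x5 ∧ (x4 ∨ ¬¬x3) ∧ ¬(¬¬x4 ∧ x3)   [double negation]
⇔ x5 ∧ (x4 ∨ x3) ∧ ¬(¬¬x4 ∧ x3)   [double negation]
⇔ x5 ∧ (x4 ∨ x3) ∧ (¬¬¬x4 ∨ ¬x3)   [De Morgan]
⇔ x5 ∧ (x4 ∨ x3) ∧ (¬x4 ∨ ¬x3)   [double negation]
⇔ (x5 ∧ x4 ∧ ¬x4) ∨ (x5 ∧ x4 ∧ ¬x3) ∨ (x5 ∧ x3 ∧ ¬x4) ∨ (x5 ∧ x3 ∧ ¬x3)   [distribute ∧ over ∨]
⇔ (x5 ∧ x4 ∧ ¬x3) ∨ (x5 ∧ x3 ∧ ¬x4)   [simplify]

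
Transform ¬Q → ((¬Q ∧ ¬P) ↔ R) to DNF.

¬Q → ((¬Q ∧ ¬P) ↔ R)
= ¬¬Q ∨ ((¬Q ∧ ¬P) ↔ R)
= ¬¬Q ∨ (((¬Q ∧ ¬P) → R) ∧ (R → (¬Q ∧ ¬P)))
= ¬¬Q ∨ ((¬(¬Q ∧ ¬P) ∨ R) ∧ (R → (¬Q ∧ ¬P)))
= ¬¬Q ∨ ((¬(¬Q ∧ ¬P) ∨ R) ∧ (¬R ∨ (¬Q ∧ ¬P)))
= Q ∨ ((¬(¬Q ∧ ¬P) ∨ R) ∧ (¬R ∨ (¬Q ∧ ¬P)))
= Q ∨ ((¬¬Q ∨ ¬¬P ∨ R) ∧ (¬R ∨ (¬Q ∧ ¬P)))
= Q ∨ ((Q ∨ ¬¬P ∨ R) ∧ (¬R ∨ (¬Q ∧ ¬P)))
= Q ∨ ((Q ∨ P ∨ R) ∧ (¬R ∨ (¬Q ∧ ¬P)))
= Q ∨ (Q ∧ ¬R) ∨ (Q ∧ ¬Q ∧ ¬P) ∨ (P ∧ ¬R) ∨ (P ∧ ¬Q ∧ ¬P) ∨ (R ∧ ¬R) ∨ (R ∧ ¬Q ∧ ¬P)
= Q ∨ (P ∧ ¬R) ∨ (R ∧ ¬Q ∧ ¬P)

Q ∨ (P ∧ ¬R) ∨ (R ∧ ¬Q ∧ ¬P)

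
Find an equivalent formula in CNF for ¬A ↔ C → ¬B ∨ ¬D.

(A ∨ ¬C ∨ ¬B ∨ ¬D) ∧ (C ∨ ¬A) ∧ (B ∨ ¬A) ∧ (D ∨ ¬A)

¬A ↔ C → ¬B ∨ ¬D
⇔ (¬A → (C → ¬B ∨ ¬D)) ∧ ((C → ¬B ∨ ¬D) → ¬A)   (eliminate ↔)
⇔ (¬¬A ∨ (C → ¬B ∨ ¬D)) ∧ ((C → ¬B ∨ ¬D) → ¬A)   (eliminate →)
⇔ (¬¬A ∨ ¬C ∨ ¬B ∨ ¬D) ∧ ((C → ¬B ∨ ¬D) → ¬A)   (eliminate →)
⇔ (¬¬A ∨ ¬C ∨ ¬B ∨ ¬D) ∧ (¬(C → ¬B ∨ ¬D) ∨ ¬A)   (eliminate →)
⇔ (¬¬A ∨ ¬C ∨ ¬B ∨ ¬D) ∧ (¬(¬C ∨ ¬B ∨ ¬D) ∨ ¬A)   (eliminate →)
⇔ (A ∨ ¬C ∨ ¬B ∨ ¬D) ∧ (¬(¬C ∨ ¬B ∨ ¬D) ∨ ¬A)   (double negation)
⇔ (A ∨ ¬C ∨ ¬B ∨ ¬D) ∧ (¬¬C ∧ ¬¬B ∧ ¬¬D ∨ ¬A)   (De Morgan)
⇔ (A ∨ ¬C ∨ ¬B ∨ ¬D) ∧ (C ∧ ¬¬B ∧ ¬¬D ∨ ¬A)   (double negation)
⇔ (A ∨ ¬C ∨ ¬B ∨ ¬D) ∧ (C ∧ B ∧ ¬¬D ∨ ¬A)   (double negation)
⇔ (A ∨ ¬C ∨ ¬B ∨ ¬D) ∧ (C ∧ B ∧ D ∨ ¬A)   (double negation)
⇔ (A ∨ ¬C ∨ ¬B ∨ ¬D) ∧ (C ∨ ¬A) ∧ (B ∨ ¬A) ∧ (D ∨ ¬A)   (distribute ∨ over ∧)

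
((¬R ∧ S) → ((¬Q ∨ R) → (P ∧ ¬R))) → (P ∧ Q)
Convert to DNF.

(¬R ∧ S ∧ ¬Q ∧ ¬P) ∨ (P ∧ Q)

((¬R ∧ S) → ((¬Q ∨ R) → (P ∧ ¬R))) → (P ∧ Q)
⇔ ¬((¬R ∧ S) → ((¬Q ∨ R) → (P ∧ ¬R))) ∨ (P ∧ Q)   [eliminate →]
⇔ ¬(¬(¬R ∧ S) ∨ ((¬Q ∨ R) → (P ∧ ¬R))) ∨ (P ∧ Q)   [eliminate →]
⇔ ¬(¬(¬R ∧ S) ∨ ¬(¬Q ∨ R) ∨ (P ∧ ¬R)) ∨ (P ∧ Q)   [eliminate →]
⇔ (¬¬(¬R ∧ S) ∧ ¬¬(¬Q ∨ R) ∧ ¬(P ∧ ¬R)) ∨ (P ∧ Q)   [De Morgan]
⇔ (¬R ∧ S ∧ ¬¬(¬Q ∨ R) ∧ ¬(P ∧ ¬R)) ∨ (P ∧ Q)   [double negation]
⇔ (¬R ∧ S ∧ (¬Q ∨ R) ∧ ¬(P ∧ ¬R)) ∨ (P ∧ Q)   [double negation]
⇔ (¬R ∧ S ∧ (¬Q ∨ R) ∧ (¬P ∨ ¬¬R)) ∨ (P ∧ Q)   [De Morgan]
⇔ (¬R ∧ S ∧ (¬Q ∨ R) ∧ (¬P ∨ R)) ∨ (P ∧ Q)   [double negation]
⇔ (¬R ∧ S ∧ ¬Q ∧ ¬P) ∨ (¬R ∧ S ∧ ¬Q ∧ R) ∨ (¬R ∧ S ∧ R ∧ ¬P) ∨ (¬R ∧ S ∧ R ∧ R) ∨ (P ∧ Q)   [distribute ∧ over ∨]
⇔ (¬R ∧ S ∧ ¬Q ∧ ¬P) ∨ (P ∧ Q)   [simplify]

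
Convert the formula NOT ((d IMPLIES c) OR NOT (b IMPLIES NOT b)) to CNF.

d AND NOT c AND NOT b

NOT ((d IMPLIES c) OR NOT (b IMPLIES NOT b))
= NOT (NOT d OR c OR NOT (b IMPLIES NOT b))   — eliminate IMPLIES
= NOT (NOT d OR c OR NOT (NOT b OR NOT b))   — eliminate IMPLIES
= NOT NOT d AND NOT c AND NOT NOT (NOT b OR NOT b)   — De Morgan
= d AND NOT c AND NOT NOT (NOT b OR NOT b)   — double negation
= d AND NOT c AND (NOT b OR NOT b)   — double negation
= d AND NOT c AND NOT b   — simplify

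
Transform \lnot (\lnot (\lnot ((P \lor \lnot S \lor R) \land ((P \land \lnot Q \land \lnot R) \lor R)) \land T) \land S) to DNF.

(\lnot P \land \lnot R \land T) \lor (Q \land \lnot R \land T) \lor \lnot S

\lnot (\lnot (\lnot ((P \lor \lnot S \lor R) \land ((P \land \lnot Q \land \lnot R) \lor R)) \land T) \land S)
≡ \lnot \lnot (\lnot ((P \lor \lnot S \lor R) \land ((P \land \lnot Q \land \lnot R) \lor R)) \land T) \lor \lnot S   [De Morgan]
≡ (\lnot ((P \lor \lnot S \lor R) \land ((P \land \lnot Q \land \lnot R) \lor R)) \land T) \lor \lnot S   [double negation]
≡ ((\lnot (P \lor \lnot S \lor R) \lor \lnot ((P \land \lnot Q \land \lnot R) \lor R)) \land T) \lor \lnot S   [De Morgan]
≡ (((\lnot P \land \lnot \lnot S \land \lnot R) \lor \lnot ((P \land \lnot Q \land \lnot R) \lor R)) \land T) \lor \lnot S   [De Morgan]
≡ (((\lnot P \land S \land \lnot R) \lor \lnot ((P \land \lnot Q \land \lnot R) \lor R)) \land T) \lor \lnot S   [double negation]
≡ (((\lnot P \land S \land \lnot R) \lor (\lnot (P \land \lnot Q \land \lnot R) \land \lnot R)) \land T) \lor \lnot S   [De Morgan]
≡ (((\lnot P \land S \land \lnot R) \lor ((\lnot P \lor \lnot \lnot Q \lor \lnot \lnot R) \land \lnot R)) \land T) \lor \lnot S   [De Morgan]
≡ (((\lnot P \land S \land \lnot R) \lor ((\lnot P \lor Q \lor \lnot \lnot R) \land \lnot R)) \land T) \lor \lnot S   [double negation]
≡ (((\lnot P \land S \land \lnot R) \lor ((\lnot P \lor Q \lor R) \land \lnot R)) \land T) \lor \lnot S   [double negation]
≡ (\lnot P \land S \land \lnot R \land T) \lor (\lnot P \land \lnot R \land T) \lor (Q \land \lnot R \land T) \lor (R \land \lnot R \land T) \lor \lnot S   [distribute \land over \lor]
≡ (\lnot P \land \lnot R \land T) \lor (Q \land \lnot R \land T) \lor \lnot S   [simplify]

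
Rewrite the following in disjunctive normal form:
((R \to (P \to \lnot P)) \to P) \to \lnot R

\lnot P \lor \lnot R

((R \to (P \to \lnot P)) \to P) \to \lnot R
= \lnot ((R \to (P \to \lnot P)) \to P) \lor \lnot R   — eliminate \to
= \lnot (\lnot (R \to (P \to \lnot P)) \lor P) \lor \lnot R   — eliminate \to
= \lnot (\lnot (\lnot R \lor (P \to \lnot P)) \lor P) \lor \lnot R   — eliminate \to
= \lnot (\lnot (\lnot R \lor \lnot P \lor \lnot P) \lor P) \lor \lnot R   — eliminate \to
= (\lnot \lnot (\lnot R \lor \lnot P \lor \lnot P) \land \lnot P) \lor \lnot R   — De Morgan
= ((\lnot R \lor \lnot P \lor \lnot P) \land \lnot P) \lor \lnot R   — double negation
= (\lnot R \land \lnot P) \lor (\lnot P \land \lnot P) \lor (\lnot P \land \lnot P) \lor \lnot R   — distribute \land over \lor
= \lnot P \lor \lnot R   — simplify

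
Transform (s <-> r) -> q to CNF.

(s <-> r) -> q
≡ ~(s <-> r) | q   [eliminate ->]
≡ ~((s -> r) & (r -> s)) | q   [eliminate <->]
≡ ~((~s | r) & (r -> s)) | q   [eliminate ->]
≡ ~((~s | r) & (~r | s)) | q   [eliminate ->]
≡ ~(~s | r) | ~(~r | s) | q   [De Morgan]
≡ (~~s & ~r) | ~(~r | s) | q   [De Morgan]
≡ (s & ~r) | ~(~r | s) | q   [double negation]
≡ (s & ~r) | (~~r & ~s) | q   [De Morgan]
≡ (s & ~r) | (r & ~s) | q   [double negation]
≡ (s | r | q) & (s | ~s | q) & (~r | r | q) & (~r | ~s | q)   [distribute | over &]
≡ (s | r | q) & (~r | ~s | q)   [simplify]

(s | r | q) & (~r | ~s | q)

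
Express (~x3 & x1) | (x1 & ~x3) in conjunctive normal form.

(~x3 & x1) | (x1 & ~x3)
⇔ (~x3 | x1) & (~x3 | ~x3) & (x1 | x1) & (x1 | ~x3)   [distribute | over &]
⇔ ~x3 & x1   [simplify]

~x3 & x1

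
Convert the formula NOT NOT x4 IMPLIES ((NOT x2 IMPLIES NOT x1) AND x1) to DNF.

NOT x4 OR (x2 AND x1)

NOT NOT x4 IMPLIES ((NOT x2 IMPLIES NOT x1) AND x1)
≡ NOT NOT NOT x4 OR ((NOT x2 IMPLIES NOT x1) AND x1)
≡ NOT NOT NOT x4 OR ((NOT NOT x2 OR NOT x1) AND x1)
≡ NOT x4 OR ((NOT NOT x2 OR NOT x1) AND x1)
≡ NOT x4 OR ((x2 OR NOT x1) AND x1)
≡ NOT x4 OR (x2 AND x1) OR (NOT x1 AND x1)
≡ NOT x4 OR (x2 AND x1)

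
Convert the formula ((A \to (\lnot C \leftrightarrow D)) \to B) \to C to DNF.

((A \to (\lnot C \leftrightarrow D)) \to B) \to C
≡ \lnot ((A \to (\lnot C \leftrightarrow D)) \to B) \lor C   — eliminate \to
≡ \lnot (\lnot (A \to (\lnot C \leftrightarrow D)) \lor B) \lor C   — eliminate \to
≡ \lnot (\lnot (\lnot A \lor (\lnot C \leftrightarrow D)) \lor B) \lor C   — eliminate \to
≡ \lnot (\lnot (\lnot A \lor ((\lnot C \to D) \land (D \to \lnot C))) \lor B) \lor C   — eliminate \leftrightarrow
≡ \lnot (\lnot (\lnot A \lor ((\lnot \lnot C \lor D) \land (D \to \lnot C))) \lor B) \lor C   — eliminate \to
≡ \lnot (\lnot (\lnot A \lor ((\lnot \lnot C \lor D) \land (\lnot D \lor \lnot C))) \lor B) \lor C   — eliminate \to
≡ (\lnot \lnot (\lnot A \lor ((\lnot \lnot C \lor D) \land (\lnot D \lor \lnot C))) \land \lnot B) \lor C   — De Morgan
≡ ((\lnot A \lor ((\lnot \lnot C \lor D) \land (\lnot D \lor \lnot C))) \land \lnot B) \lor C   — double negation
≡ ((\lnot A \lor ((C \lor D) \land (\lnot D \lor \lnot C))) \land \lnot B) \lor C   — double negation
≡ (\lnot A \land \lnot B) \lor (C \land \lnot D \land \lnot B) \lor (C \land \lnot C \land \lnot B) \lor (D \land \lnot D \land \lnot B) \lor (D \land \lnot C \land \lnot B) \lor C   — distribute \land over \lor
≡ (\lnot A \land \lnot B) \lor (D \land \lnot C \land \lnot B) \lor C   — simplify

(\lnot A \land \lnot B) \lor (D \land \lnot C \land \lnot B) \lor C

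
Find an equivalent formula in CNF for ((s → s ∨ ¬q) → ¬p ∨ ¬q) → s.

(p ∨ s) ∧ (q ∨ s)

((s → s ∨ ¬q) → ¬p ∨ ¬q) → s
⇔ ¬((s → s ∨ ¬q) → ¬p ∨ ¬q) ∨ s   — eliminate →
⇔ ¬(¬(s → s ∨ ¬q) ∨ ¬p ∨ ¬q) ∨ s   — eliminate →
⇔ ¬(¬(¬s ∨ s ∨ ¬q) ∨ ¬p ∨ ¬q) ∨ s   — eliminate →
⇔ ¬¬(¬s ∨ s ∨ ¬q) ∧ ¬¬p ∧ ¬¬q ∨ s   — De Morgan
⇔ (¬s ∨ s ∨ ¬q) ∧ ¬¬p ∧ ¬¬q ∨ s   — double negation
⇔ (¬s ∨ s ∨ ¬q) ∧ p ∧ ¬¬q ∨ s   — double negation
⇔ (¬s ∨ s ∨ ¬q) ∧ p ∧ q ∨ s   — double negation
⇔ (¬s ∨ s ∨ ¬q ∨ s) ∧ (p ∨ s) ∧ (q ∨ s)   — distribute ∨ over ∧
⇔ (p ∨ s) ∧ (q ∨ s)   — simplify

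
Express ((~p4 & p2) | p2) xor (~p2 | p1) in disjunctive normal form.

((~p4 & p2) | p2) xor (~p2 | p1)
= (((~p4 & p2) | p2) & ~(~p2 | p1)) | (~((~p4 & p2) | p2) & (~p2 | p1))   — expand xor
= (((~p4 & p2) | p2) & ~~p2 & ~p1) | (~((~p4 & p2) | p2) & (~p2 | p1))   — De Morgan
= (((~p4 & p2) | p2) & p2 & ~p1) | (~((~p4 & p2) | p2) & (~p2 | p1))   — double negation
= (((~p4 & p2) | p2) & p2 & ~p1) | (~(~p4 & p2) & ~p2 & (~p2 | p1))   — De Morgan
= (((~p4 & p2) | p2) & p2 & ~p1) | ((~~p4 | ~p2) & ~p2 & (~p2 | p1))   — De Morgan
= (((~p4 & p2) | p2) & p2 & ~p1) | ((p4 | ~p2) & ~p2 & (~p2 | p1))   — double negation
= (~p4 & p2 & p2 & ~p1) | (p2 & p2 & ~p1) | (p4 & ~p2 & ~p2) | (p4 & ~p2 & p1) | (~p2 & ~p2 & ~p2) | (~p2 & ~p2 & p1)   — distribute & over |
= (p2 & ~p1) | ~p2   — simplify

(p2 & ~p1) | ~p2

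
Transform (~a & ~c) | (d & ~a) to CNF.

(~a & ~c) | (d & ~a)
= (~a | d) & (~a | ~a) & (~c | d) & (~c | ~a)   [distribute | over &]
= ~a & (~c | d)   [simplify]

~a & (~c | d)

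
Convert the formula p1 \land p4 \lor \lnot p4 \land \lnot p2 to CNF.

p1 \land p4 \lor \lnot p4 \land \lnot p2
⇔ (p1 \lor \lnot p4) \land (p1 \lor \lnot p2) \land (p4 \lor \lnot p4) \land (p4 \lor \lnot p2)   — distribute \lor over \land
⇔ (p1 \lor \lnot p4) \land (p1 \lor \lnot p2) \land (p4 \lor \lnot p2)   — simplify

(p1 \lor \lnot p4) \land (p1 \lor \lnot p2) \land (p4 \lor \lnot p2)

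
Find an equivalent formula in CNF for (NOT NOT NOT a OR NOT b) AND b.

(NOT a OR NOT b) AND b

(NOT NOT NOT a OR NOT b) AND b
⇔ (NOT a OR NOT b) AND b   [double negation]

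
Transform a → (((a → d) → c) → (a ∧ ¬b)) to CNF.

(¬a ∨ d ∨ ¬b) ∧ (¬a ∨ ¬c ∨ ¬b)

a → (((a → d) → c) → (a ∧ ¬b))
≡ ¬a ∨ (((a → d) → c) → (a ∧ ¬b))   (eliminate →)
≡ ¬a ∨ ¬((a → d) → c) ∨ (a ∧ ¬b)   (eliminate →)
≡ ¬a ∨ ¬(¬(a → d) ∨ c) ∨ (a ∧ ¬b)   (eliminate →)
≡ ¬a ∨ ¬(¬(¬a ∨ d) ∨ c) ∨ (a ∧ ¬b)   (eliminate →)
≡ ¬a ∨ (¬¬(¬a ∨ d) ∧ ¬c) ∨ (a ∧ ¬b)   (De Morgan)
≡ ¬a ∨ ((¬a ∨ d) ∧ ¬c) ∨ (a ∧ ¬b)   (double negation)
≡ (¬a ∨ ¬a ∨ d ∨ a) ∧ (¬a ∨ ¬a ∨ d ∨ ¬b) ∧ (¬a ∨ ¬c ∨ a) ∧ (¬a ∨ ¬c ∨ ¬b)   (distribute ∨ over ∧)
≡ (¬a ∨ d ∨ ¬b) ∧ (¬a ∨ ¬c ∨ ¬b)   (simplify)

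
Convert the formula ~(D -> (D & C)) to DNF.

D & ~C

~(D -> (D & C))
= ~(~D | (D & C))
= ~~D & ~(D & C)
= D & ~(D & C)
= D & (~D | ~C)
= (D & ~D) | (D & ~C)
= D & ~C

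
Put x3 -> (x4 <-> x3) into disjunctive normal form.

x3 -> (x4 <-> x3)
≡ ~x3 | (x4 <-> x3)   [eliminate ->]
≡ ~x3 | ((x4 -> x3) & (x3 -> x4))   [eliminate <->]
≡ ~x3 | ((~x4 | x3) & (x3 -> x4))   [eliminate ->]
≡ ~x3 | ((~x4 | x3) & (~x3 | x4))   [eliminate ->]
≡ ~x3 | (~x4 & ~x3) | (~x4 & x4) | (x3 & ~x3) | (x3 & x4)   [distribute & over |]
≡ ~x3 | (x3 & x4)   [simplify]

~x3 | (x3 & x4)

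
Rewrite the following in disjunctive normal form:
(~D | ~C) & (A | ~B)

(~D & A) | (~D & ~B) | (~C & A) | (~C & ~B)

(~D | ~C) & (A | ~B)
= (~D & A) | (~D & ~B) | (~C & A) | (~C & ~B)   [distribute & over |]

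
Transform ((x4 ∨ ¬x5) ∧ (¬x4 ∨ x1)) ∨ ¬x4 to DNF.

((x4 ∨ ¬x5) ∧ (¬x4 ∨ x1)) ∨ ¬x4
≡ (x4 ∧ ¬x4) ∨ (x4 ∧ x1) ∨ (¬x5 ∧ ¬x4) ∨ (¬x5 ∧ x1) ∨ ¬x4   [distribute ∧ over ∨]
≡ (x4 ∧ x1) ∨ (¬x5 ∧ x1) ∨ ¬x4   [simplify]

(x4 ∧ x1) ∨ (¬x5 ∧ x1) ∨ ¬x4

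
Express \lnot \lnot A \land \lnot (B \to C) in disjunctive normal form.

\lnot \lnot A \land \lnot (B \to C)
= \lnot \lnot A \land \lnot (\lnot B \lor C)   [eliminate \to]
= A \land \lnot (\lnot B \lor C)   [double negation]
= A \land \lnot \lnot B \land \lnot C   [De Morgan]
= A \land B \land \lnot C   [double negation]

A \land B \land \lnot C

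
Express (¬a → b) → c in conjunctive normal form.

(¬a → b) → c
≡ ¬(¬a → b) ∨ c   [eliminate →]
≡ ¬(¬¬a ∨ b) ∨ c   [eliminate →]
≡ ¬¬¬a ∧ ¬b ∨ c   [De Morgan]
≡ ¬a ∧ ¬b ∨ c   [double negation]
≡ (¬a ∨ c) ∧ (¬b ∨ c)   [distribute ∨ over ∧]

(¬a ∨ c) ∧ (¬b ∨ c)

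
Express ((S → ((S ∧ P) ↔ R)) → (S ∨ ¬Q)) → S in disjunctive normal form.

((S → ((S ∧ P) ↔ R)) → (S ∨ ¬Q)) → S
⇔ ¬((S → ((S ∧ P) ↔ R)) → (S ∨ ¬Q)) ∨ S   — eliminate →
⇔ ¬(¬(S → ((S ∧ P) ↔ R)) ∨ S ∨ ¬Q) ∨ S   — eliminate →
⇔ ¬(¬(¬S ∨ ((S ∧ P) ↔ R)) ∨ S ∨ ¬Q) ∨ S   — eliminate →
⇔ ¬(¬(¬S ∨ (((S ∧ P) → R) ∧ (R → (S ∧ P)))) ∨ S ∨ ¬Q) ∨ S   — eliminate ↔
⇔ ¬(¬(¬S ∨ ((¬(S ∧ P) ∨ R) ∧ (R → (S ∧ P)))) ∨ S ∨ ¬Q) ∨ S   — eliminate →
⇔ ¬(¬(¬S ∨ ((¬(S ∧ P) ∨ R) ∧ (¬R ∨ (S ∧ P)))) ∨ S ∨ ¬Q) ∨ S   — eliminate →
⇔ (¬¬(¬S ∨ ((¬(S ∧ P) ∨ R) ∧ (¬R ∨ (S ∧ P)))) ∧ ¬S ∧ ¬¬Q) ∨ S   — De Morgan
⇔ ((¬S ∨ ((¬(S ∧ P) ∨ R) ∧ (¬R ∨ (S ∧ P)))) ∧ ¬S ∧ ¬¬Q) ∨ S   — double negation
⇔ ((¬S ∨ ((¬S ∨ ¬P ∨ R) ∧ (¬R ∨ (S ∧ P)))) ∧ ¬S ∧ ¬¬Q) ∨ S   — De Morgan
⇔ ((¬S ∨ ((¬S ∨ ¬P ∨ R) ∧ (¬R ∨ (S ∧ P)))) ∧ ¬S ∧ Q) ∨ S   — double negation
⇔ (¬S ∧ ¬S ∧ Q) ∨ (¬S ∧ ¬R ∧ ¬S ∧ Q) ∨ (¬S ∧ S ∧ P ∧ ¬S ∧ Q) ∨ (¬P ∧ ¬R ∧ ¬S ∧ Q) ∨ (¬P ∧ S ∧ P ∧ ¬S ∧ Q) ∨ (R ∧ ¬R ∧ ¬S ∧ Q) ∨ (R ∧ S ∧ P ∧ ¬S ∧ Q) ∨ S   — distribute ∧ over ∨
⇔ (¬S ∧ Q) ∨ S   — simplify

(¬S ∧ Q) ∨ S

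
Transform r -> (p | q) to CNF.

~r | p | q

r -> (p | q)
≡ ~r | p | q   (eliminate ->)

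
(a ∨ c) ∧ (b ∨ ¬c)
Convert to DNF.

(a ∨ c) ∧ (b ∨ ¬c)
= (a ∧ b) ∨ (a ∧ ¬c) ∨ (c ∧ b) ∨ (c ∧ ¬c)   [distribute ∧ over ∨]
= (a ∧ b) ∨ (a ∧ ¬c) ∨ (c ∧ b)   [simplify]

(a ∧ b) ∨ (a ∧ ¬c) ∨ (c ∧ b)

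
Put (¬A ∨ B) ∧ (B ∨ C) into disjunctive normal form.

(¬A ∧ C) ∨ B

(¬A ∨ B) ∧ (B ∨ C)
≡ (¬A ∧ B) ∨ (¬A ∧ C) ∨ (B ∧ B) ∨ (B ∧ C)   [distribute ∧ over ∨]
≡ (¬A ∧ C) ∨ B   [simplify]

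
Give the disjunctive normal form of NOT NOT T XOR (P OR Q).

NOT NOT T XOR (P OR Q)
= (NOT NOT T AND NOT (P OR Q)) OR (NOT NOT NOT T AND (P OR Q))   (expand XOR)
= (T AND NOT (P OR Q)) OR (NOT NOT NOT T AND (P OR Q))   (double negation)
= (T AND NOT P AND NOT Q) OR (NOT NOT NOT T AND (P OR Q))   (De Morgan)
= (T AND NOT P AND NOT Q) OR (NOT T AND (P OR Q))   (double negation)
= (T AND NOT P AND NOT Q) OR (NOT T AND P) OR (NOT T AND Q)   (distribute AND over OR)

(T AND NOT P AND NOT Q) OR (NOT T AND P) OR (NOT T AND Q)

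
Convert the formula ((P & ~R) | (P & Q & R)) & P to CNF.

((P & ~R) | (P & Q & R)) & P
≡ (P | P) & (P | Q) & (P | R) & (~R | P) & (~R | Q) & (~R | R) & P   [distribute | over &]
≡ P & (~R | Q)   [simplify]

P & (~R | Q)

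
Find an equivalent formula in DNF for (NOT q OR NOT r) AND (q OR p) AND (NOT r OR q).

(NOT r AND q) OR (NOT r AND p)

(NOT q OR NOT r) AND (q OR p) AND (NOT r OR q)
= (NOT q AND q AND NOT r) OR (NOT q AND q AND q) OR (NOT q AND p AND NOT r) OR (NOT q AND p AND q) OR (NOT r AND q AND NOT r) OR (NOT r AND q AND q) OR (NOT r AND p AND NOT r) OR (NOT r AND p AND q)   (distribute AND over OR)
= (NOT r AND q) OR (NOT r AND p)   (simplify)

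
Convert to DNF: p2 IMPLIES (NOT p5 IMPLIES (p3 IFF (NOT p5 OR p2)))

NOT p2 OR p5 OR (NOT p5 AND p3) OR (p2 AND p3)

p2 IMPLIES (NOT p5 IMPLIES (p3 IFF (NOT p5 OR p2)))
≡ NOT p2 OR (NOT p5 IMPLIES (p3 IFF (NOT p5 OR p2)))   — eliminate IMPLIES
≡ NOT p2 OR NOT NOT p5 OR (p3 IFF (NOT p5 OR p2))   — eliminate IMPLIES
≡ NOT p2 OR NOT NOT p5 OR ((p3 IMPLIES (NOT p5 OR p2)) AND ((NOT p5 OR p2) IMPLIES p3))   — eliminate IFF
≡ NOT p2 OR NOT NOT p5 OR ((NOT p3 OR NOT p5 OR p2) AND ((NOT p5 OR p2) IMPLIES p3))   — eliminate IMPLIES
≡ NOT p2 OR NOT NOT p5 OR ((NOT p3 OR NOT p5 OR p2) AND (NOT (NOT p5 OR p2) OR p3))   — eliminate IMPLIES
≡ NOT p2 OR p5 OR ((NOT p3 OR NOT p5 OR p2) AND (NOT (NOT p5 OR p2) OR p3))   — double negation
≡ NOT p2 OR p5 OR ((NOT p3 OR NOT p5 OR p2) AND ((NOT NOT p5 AND NOT p2) OR p3))   — De Morgan
≡ NOT p2 OR p5 OR ((NOT p3 OR NOT p5 OR p2) AND ((p5 AND NOT p2) OR p3))   — double negation
≡ NOT p2 OR p5 OR (NOT p3 AND p5 AND NOT p2) OR (NOT p3 AND p3) OR (NOT p5 AND p5 AND NOT p2) OR (NOT p5 AND p3) OR (p2 AND p5 AND NOT p2) OR (p2 AND p3)   — distribute AND over OR
≡ NOT p2 OR p5 OR (NOT p5 AND p3) OR (p2 AND p3)   — simplify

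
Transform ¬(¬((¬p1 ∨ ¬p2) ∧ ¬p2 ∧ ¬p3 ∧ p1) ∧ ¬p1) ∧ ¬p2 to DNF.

¬(¬((¬p1 ∨ ¬p2) ∧ ¬p2 ∧ ¬p3 ∧ p1) ∧ ¬p1) ∧ ¬p2
= (¬¬((¬p1 ∨ ¬p2) ∧ ¬p2 ∧ ¬p3 ∧ p1) ∨ ¬¬p1) ∧ ¬p2   — De Morgan
= (((¬p1 ∨ ¬p2) ∧ ¬p2 ∧ ¬p3 ∧ p1) ∨ ¬¬p1) ∧ ¬p2   — double negation
= (((¬p1 ∨ ¬p2) ∧ ¬p2 ∧ ¬p3 ∧ p1) ∨ p1) ∧ ¬p2   — double negation
= (¬p1 ∧ ¬p2 ∧ ¬p3 ∧ p1 ∧ ¬p2) ∨ (¬p2 ∧ ¬p2 ∧ ¬p3 ∧ p1 ∧ ¬p2) ∨ (p1 ∧ ¬p2)   — distribute ∧ over ∨
= p1 ∧ ¬p2   — simplify

p1 ∧ ¬p2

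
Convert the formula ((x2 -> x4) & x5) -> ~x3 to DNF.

((x2 -> x4) & x5) -> ~x3
≡ ~((x2 -> x4) & x5) | ~x3
≡ ~((~x2 | x4) & x5) | ~x3
≡ ~(~x2 | x4) | ~x5 | ~x3
≡ (~~x2 & ~x4) | ~x5 | ~x3
≡ (x2 & ~x4) | ~x5 | ~x3

(x2 & ~x4) | ~x5 | ~x3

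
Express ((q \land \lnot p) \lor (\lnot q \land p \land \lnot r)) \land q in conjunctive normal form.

((q \land \lnot p) \lor (\lnot q \land p \land \lnot r)) \land q
≡ (q \lor \lnot q) \land (q \lor p) \land (q \lor \lnot r) \land (\lnot p \lor \lnot q) \land (\lnot p \lor p) \land (\lnot p \lor \lnot r) \land q   [distribute \lor over \land]
≡ (\lnot p \lor \lnot q) \land (\lnot p \lor \lnot r) \land q   [simplify]

(\lnot p \lor \lnot q) \land (\lnot p \lor \lnot r) \land q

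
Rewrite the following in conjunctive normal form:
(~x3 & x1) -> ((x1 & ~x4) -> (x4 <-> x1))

x3 | ~x1 | x4

(~x3 & x1) -> ((x1 & ~x4) -> (x4 <-> x1))
= ~(~x3 & x1) | ((x1 & ~x4) -> (x4 <-> x1))   (eliminate ->)
= ~(~x3 & x1) | ~(x1 & ~x4) | (x4 <-> x1)   (eliminate ->)
= ~(~x3 & x1) | ~(x1 & ~x4) | ((x4 -> x1) & (x1 -> x4))   (eliminate <->)
= ~(~x3 & x1) | ~(x1 & ~x4) | ((~x4 | x1) & (x1 -> x4))   (eliminate ->)
= ~(~x3 & x1) | ~(x1 & ~x4) | ((~x4 | x1) & (~x1 | x4))   (eliminate ->)
= ~~x3 | ~x1 | ~(x1 & ~x4) | ((~x4 | x1) & (~x1 | x4))   (De Morgan)
= x3 | ~x1 | ~(x1 & ~x4) | ((~x4 | x1) & (~x1 | x4))   (double negation)
= x3 | ~x1 | ~x1 | ~~x4 | ((~x4 | x1) & (~x1 | x4))   (De Morgan)
= x3 | ~x1 | ~x1 | x4 | ((~x4 | x1) & (~x1 | x4))   (double negation)
= (x3 | ~x1 | ~x1 | x4 | ~x4 | x1) & (x3 | ~x1 | ~x1 | x4 | ~x1 | x4)   (distribute | over &)
= x3 | ~x1 | x4   (simplify)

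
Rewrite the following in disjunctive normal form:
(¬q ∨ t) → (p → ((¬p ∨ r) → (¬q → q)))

¬p ∨ (p ∧ ¬r) ∨ q

(¬q ∨ t) → (p → ((¬p ∨ r) → (¬q → q)))
≡ ¬(¬q ∨ t) ∨ (p → ((¬p ∨ r) → (¬q → q)))   (eliminate →)
≡ ¬(¬q ∨ t) ∨ ¬p ∨ ((¬p ∨ r) → (¬q → q))   (eliminate →)
≡ ¬(¬q ∨ t) ∨ ¬p ∨ ¬(¬p ∨ r) ∨ (¬q → q)   (eliminate →)
≡ ¬(¬q ∨ t) ∨ ¬p ∨ ¬(¬p ∨ r) ∨ ¬¬q ∨ q   (eliminate →)
≡ (¬¬q ∧ ¬t) ∨ ¬p ∨ ¬(¬p ∨ r) ∨ ¬¬q ∨ q   (De Morgan)
≡ (q ∧ ¬t) ∨ ¬p ∨ ¬(¬p ∨ r) ∨ ¬¬q ∨ q   (double negation)
≡ (q ∧ ¬t) ∨ ¬p ∨ (¬¬p ∧ ¬r) ∨ ¬¬q ∨ q   (De Morgan)
≡ (q ∧ ¬t) ∨ ¬p ∨ (p ∧ ¬r) ∨ ¬¬q ∨ q   (double negation)
≡ (q ∧ ¬t) ∨ ¬p ∨ (p ∧ ¬r) ∨ q ∨ q   (double negation)
≡ ¬p ∨ (p ∧ ¬r) ∨ q   (simplify)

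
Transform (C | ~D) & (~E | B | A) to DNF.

(C | ~D) & (~E | B | A)
⇔ (C & ~E) | (C & B) | (C & A) | (~D & ~E) | (~D & B) | (~D & A)

(C & ~E) | (C & B) | (C & A) | (~D & ~E) | (~D & B) | (~D & A)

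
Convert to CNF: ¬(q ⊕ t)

(¬q ∨ t) ∧ (¬t ∨ q)

¬(q ⊕ t)
= ¬((q ∨ t) ∧ ¬(q ∧ t))   [expand ⊕]
= ¬(q ∨ t) ∨ ¬¬(q ∧ t)   [De Morgan]
= (¬q ∧ ¬t) ∨ ¬¬(q ∧ t)   [De Morgan]
= (¬q ∧ ¬t) ∨ (q ∧ t)   [double negation]
= (¬q ∨ q) ∧ (¬q ∨ t) ∧ (¬t ∨ q) ∧ (¬t ∨ t)   [distribute ∨ over ∧]
= (¬q ∨ t) ∧ (¬t ∨ q)   [simplify]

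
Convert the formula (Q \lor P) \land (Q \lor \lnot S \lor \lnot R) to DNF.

Q \lor (P \land \lnot S) \lor (P \land \lnot R)

(Q \lor P) \land (Q \lor \lnot S \lor \lnot R)
≡ (Q \land Q) \lor (Q \land \lnot S) \lor (Q \land \lnot R) \lor (P \land Q) \lor (P \land \lnot S) \lor (P \land \lnot R)
≡ Q \lor (P \land \lnot S) \lor (P \land \lnot R)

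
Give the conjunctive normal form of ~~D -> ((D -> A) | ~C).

~D | A | ~C

~~D -> ((D -> A) | ~C)
= ~~~D | (D -> A) | ~C   [eliminate ->]
= ~~~D | ~D | A | ~C   [eliminate ->]
= ~D | ~D | A | ~C   [double negation]
= ~D | A | ~C   [simplify]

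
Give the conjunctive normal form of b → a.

¬b ∨ a

b → a
≡ ¬b ∨ a   [eliminate →]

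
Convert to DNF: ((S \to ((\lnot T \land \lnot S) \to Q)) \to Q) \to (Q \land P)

((S \to ((\lnot T \land \lnot S) \to Q)) \to Q) \to (Q \land P)
⇔ \lnot ((S \to ((\lnot T \land \lnot S) \to Q)) \to Q) \lor (Q \land P)   [eliminate \to]
⇔ \lnot (\lnot (S \to ((\lnot T \land \lnot S) \to Q)) \lor Q) \lor (Q \land P)   [eliminate \to]
⇔ \lnot (\lnot (\lnot S \lor ((\lnot T \land \lnot S) \to Q)) \lor Q) \lor (Q \land P)   [eliminate \to]
⇔ \lnot (\lnot (\lnot S \lor \lnot (\lnot T \land \lnot S) \lor Q) \lor Q) \lor (Q \land P)   [eliminate \to]
⇔ (\lnot \lnot (\lnot S \lor \lnot (\lnot T \land \lnot S) \lor Q) \land \lnot Q) \lor (Q \land P)   [De Morgan]
⇔ ((\lnot S \lor \lnot (\lnot T \land \lnot S) \lor Q) \land \lnot Q) \lor (Q \land P)   [double negation]
⇔ ((\lnot S \lor \lnot \lnot T \lor \lnot \lnot S \lor Q) \land \lnot Q) \lor (Q \land P)   [De Morgan]
⇔ ((\lnot S \lor T \lor \lnot \lnot S \lor Q) \land \lnot Q) \lor (Q \land P)   [double negation]
⇔ ((\lnot S \lor T \lor S \lor Q) \land \lnot Q) \lor (Q \land P)   [double negation]
⇔ (\lnot S \land \lnot Q) \lor (T \land \lnot Q) \lor (S \land \lnot Q) \lor (Q \land \lnot Q) \lor (Q \land P)   [distribute \land over \lor]
⇔ (\lnot S \land \lnot Q) \lor (T \land \lnot Q) \lor (S \land \lnot Q) \lor (Q \land P)   [simplify]

(\lnot S \land \lnot Q) \lor (T \land \lnot Q) \lor (S \land \lnot Q) \lor (Q \land P)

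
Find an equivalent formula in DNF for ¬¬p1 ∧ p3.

p1 ∧ p3

¬¬p1 ∧ p3
= p1 ∧ p3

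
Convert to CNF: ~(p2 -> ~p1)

~(p2 -> ~p1)
≡ ~(~p2 | ~p1)   (eliminate ->)
≡ ~~p2 & ~~p1   (De Morgan)
≡ p2 & ~~p1   (double negation)
≡ p2 & p1   (double negation)

p2 & p1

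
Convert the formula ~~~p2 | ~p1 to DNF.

~p2 | ~p1

~~~p2 | ~p1
⇔ ~p2 | ~p1   (double negation)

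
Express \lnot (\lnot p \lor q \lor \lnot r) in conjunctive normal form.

\lnot (\lnot p \lor q \lor \lnot r)
≡ \lnot \lnot p \land \lnot q \land \lnot \lnot r   — De Morgan
≡ p \land \lnot q \land \lnot \lnot r   — double negation
≡ p \land \lnot q \land r   — double negation

p \land \lnot q \land r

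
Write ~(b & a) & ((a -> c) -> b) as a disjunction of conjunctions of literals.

~(b & a) & ((a -> c) -> b)
≡ ~(b & a) & (~(a -> c) | b)
≡ ~(b & a) & (~(~a | c) | b)
≡ (~b | ~a) & (~(~a | c) | b)
≡ (~b | ~a) & ((~~a & ~c) | b)
≡ (~b | ~a) & ((a & ~c) | b)
≡ (~b & a & ~c) | (~b & b) | (~a & a & ~c) | (~a & b)
≡ (~b & a & ~c) | (~a & b)

(~b & a & ~c) | (~a & b)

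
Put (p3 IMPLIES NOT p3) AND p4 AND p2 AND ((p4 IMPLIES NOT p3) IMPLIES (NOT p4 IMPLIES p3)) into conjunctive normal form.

(p3 IMPLIES NOT p3) AND p4 AND p2 AND ((p4 IMPLIES NOT p3) IMPLIES (NOT p4 IMPLIES p3))
≡ (NOT p3 OR NOT p3) AND p4 AND p2 AND ((p4 IMPLIES NOT p3) IMPLIES (NOT p4 IMPLIES p3))   (eliminate IMPLIES)
≡ (NOT p3 OR NOT p3) AND p4 AND p2 AND (NOT (p4 IMPLIES NOT p3) OR (NOT p4 IMPLIES p3))   (eliminate IMPLIES)
≡ (NOT p3 OR NOT p3) AND p4 AND p2 AND (NOT (NOT p4 OR NOT p3) OR (NOT p4 IMPLIES p3))   (eliminate IMPLIES)
≡ (NOT p3 OR NOT p3) AND p4 AND p2 AND (NOT (NOT p4 OR NOT p3) OR NOT NOT p4 OR p3)   (eliminate IMPLIES)
≡ (NOT p3 OR NOT p3) AND p4 AND p2 AND ((NOT NOT p4 AND NOT NOT p3) OR NOT NOT p4 OR p3)   (De Morgan)
≡ (NOT p3 OR NOT p3) AND p4 AND p2 AND ((p4 AND NOT NOT p3) OR NOT NOT p4 OR p3)   (double negation)
≡ (NOT p3 OR NOT p3) AND p4 AND p2 AND ((p4 AND p3) OR NOT NOT p4 OR p3)   (double negation)
≡ (NOT p3 OR NOT p3) AND p4 AND p2 AND ((p4 AND p3) OR p4 OR p3)   (double negation)
≡ (NOT p3 OR NOT p3) AND p4 AND p2 AND (p4 OR p4 OR p3) AND (p3 OR p4 OR p3)   (distribute OR over AND)
≡ NOT p3 AND p4 AND p2   (simplify)

NOT p3 AND p4 AND p2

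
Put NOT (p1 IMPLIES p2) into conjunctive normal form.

p1 AND NOT p2

NOT (p1 IMPLIES p2)
≡ NOT (NOT p1 OR p2)   [eliminate IMPLIES]
≡ NOT NOT p1 AND NOT p2   [De Morgan]
≡ p1 AND NOT p2   [double negation]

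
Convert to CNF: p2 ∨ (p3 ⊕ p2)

p2 ∨ p3

p2 ∨ (p3 ⊕ p2)
= p2 ∨ ((p3 ∨ p2) ∧ ¬(p3 ∧ p2))   [expand ⊕]
= p2 ∨ ((p3 ∨ p2) ∧ (¬p3 ∨ ¬p2))   [De Morgan]
= (p2 ∨ p3 ∨ p2) ∧ (p2 ∨ ¬p3 ∨ ¬p2)   [distribute ∨ over ∧]
= p2 ∨ p3   [simplify]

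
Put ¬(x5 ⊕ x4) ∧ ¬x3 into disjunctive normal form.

(¬x5 ∧ ¬x4 ∧ ¬x3) ∨ (x4 ∧ x5 ∧ ¬x3)

¬(x5 ⊕ x4) ∧ ¬x3
⇔ ¬((x5 ∧ ¬x4) ∨ (¬x5 ∧ x4)) ∧ ¬x3   — expand ⊕
⇔ ¬(x5 ∧ ¬x4) ∧ ¬(¬x5 ∧ x4) ∧ ¬x3   — De Morgan
⇔ (¬x5 ∨ ¬¬x4) ∧ ¬(¬x5 ∧ x4) ∧ ¬x3   — De Morgan
⇔ (¬x5 ∨ x4) ∧ ¬(¬x5 ∧ x4) ∧ ¬x3   — double negation
⇔ (¬x5 ∨ x4) ∧ (¬¬x5 ∨ ¬x4) ∧ ¬x3   — De Morgan
⇔ (¬x5 ∨ x4) ∧ (x5 ∨ ¬x4) ∧ ¬x3   — double negation
⇔ (¬x5 ∧ x5 ∧ ¬x3) ∨ (¬x5 ∧ ¬x4 ∧ ¬x3) ∨ (x4 ∧ x5 ∧ ¬x3) ∨ (x4 ∧ ¬x4 ∧ ¬x3)   — distribute ∧ over ∨
⇔ (¬x5 ∧ ¬x4 ∧ ¬x3) ∨ (x4 ∧ x5 ∧ ¬x3)   — simplify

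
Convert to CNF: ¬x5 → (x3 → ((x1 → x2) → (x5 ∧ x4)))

(x5 ∨ ¬x3 ∨ x1) ∧ (x5 ∨ ¬x3 ∨ ¬x2)

¬x5 → (x3 → ((x1 → x2) → (x5 ∧ x4)))
⇔ ¬¬x5 ∨ (x3 → ((x1 → x2) → (x5 ∧ x4)))   [eliminate →]
⇔ ¬¬x5 ∨ ¬x3 ∨ ((x1 → x2) → (x5 ∧ x4))   [eliminate →]
⇔ ¬¬x5 ∨ ¬x3 ∨ ¬(x1 → x2) ∨ (x5 ∧ x4)   [eliminate →]
⇔ ¬¬x5 ∨ ¬x3 ∨ ¬(¬x1 ∨ x2) ∨ (x5 ∧ x4)   [eliminate →]
⇔ x5 ∨ ¬x3 ∨ ¬(¬x1 ∨ x2) ∨ (x5 ∧ x4)   [double negation]
⇔ x5 ∨ ¬x3 ∨ (¬¬x1 ∧ ¬x2) ∨ (x5 ∧ x4)   [De Morgan]
⇔ x5 ∨ ¬x3 ∨ (x1 ∧ ¬x2) ∨ (x5 ∧ x4)   [double negation]
⇔ (x5 ∨ ¬x3 ∨ x1 ∨ x5) ∧ (x5 ∨ ¬x3 ∨ x1 ∨ x4) ∧ (x5 ∨ ¬x3 ∨ ¬x2 ∨ x5) ∧ (x5 ∨ ¬x3 ∨ ¬x2 ∨ x4)   [distribute ∨ over ∧]
⇔ (x5 ∨ ¬x3 ∨ x1) ∧ (x5 ∨ ¬x3 ∨ ¬x2)   [simplify]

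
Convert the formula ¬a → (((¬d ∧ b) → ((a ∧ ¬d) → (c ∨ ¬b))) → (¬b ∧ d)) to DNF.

a ∨ (¬b ∧ d)

¬a → (((¬d ∧ b) → ((a ∧ ¬d) → (c ∨ ¬b))) → (¬b ∧ d))
≡ ¬¬a ∨ (((¬d ∧ b) → ((a ∧ ¬d) → (c ∨ ¬b))) → (¬b ∧ d))   — eliminate →
≡ ¬¬a ∨ ¬((¬d ∧ b) → ((a ∧ ¬d) → (c ∨ ¬b))) ∨ (¬b ∧ d)   — eliminate →
≡ ¬¬a ∨ ¬(¬(¬d ∧ b) ∨ ((a ∧ ¬d) → (c ∨ ¬b))) ∨ (¬b ∧ d)   — eliminate →
≡ ¬¬a ∨ ¬(¬(¬d ∧ b) ∨ ¬(a ∧ ¬d) ∨ c ∨ ¬b) ∨ (¬b ∧ d)   — eliminate →
≡ a ∨ ¬(¬(¬d ∧ b) ∨ ¬(a ∧ ¬d) ∨ c ∨ ¬b) ∨ (¬b ∧ d)   — double negation
≡ a ∨ (¬¬(¬d ∧ b) ∧ ¬¬(a ∧ ¬d) ∧ ¬c ∧ ¬¬b) ∨ (¬b ∧ d)   — De Morgan
≡ a ∨ (¬d ∧ b ∧ ¬¬(a ∧ ¬d) ∧ ¬c ∧ ¬¬b) ∨ (¬b ∧ d)   — double negation
≡ a ∨ (¬d ∧ b ∧ a ∧ ¬d ∧ ¬c ∧ ¬¬b) ∨ (¬b ∧ d)   — double negation
≡ a ∨ (¬d ∧ b ∧ a ∧ ¬d ∧ ¬c ∧ b) ∨ (¬b ∧ d)   — double negation
≡ a ∨ (¬b ∧ d)   — simplify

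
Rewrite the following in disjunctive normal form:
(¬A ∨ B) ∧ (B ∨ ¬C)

(¬A ∧ ¬C) ∨ B

(¬A ∨ B) ∧ (B ∨ ¬C)
= (¬A ∧ B) ∨ (¬A ∧ ¬C) ∨ (B ∧ B) ∨ (B ∧ ¬C)   [distribute ∧ over ∨]
= (¬A ∧ ¬C) ∨ B   [simplify]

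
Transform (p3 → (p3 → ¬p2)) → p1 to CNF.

(p3 → (p3 → ¬p2)) → p1
≡ ¬(p3 → (p3 → ¬p2)) ∨ p1   [eliminate →]
≡ ¬(¬p3 ∨ (p3 → ¬p2)) ∨ p1   [eliminate →]
≡ ¬(¬p3 ∨ ¬p3 ∨ ¬p2) ∨ p1   [eliminate →]
≡ (¬¬p3 ∧ ¬¬p3 ∧ ¬¬p2) ∨ p1   [De Morgan]
≡ (p3 ∧ ¬¬p3 ∧ ¬¬p2) ∨ p1   [double negation]
≡ (p3 ∧ p3 ∧ ¬¬p2) ∨ p1   [double negation]
≡ (p3 ∧ p3 ∧ p2) ∨ p1   [double negation]
≡ (p3 ∨ p1) ∧ (p3 ∨ p1) ∧ (p2 ∨ p1)   [distribute ∨ over ∧]
≡ (p3 ∨ p1) ∧ (p2 ∨ p1)   [simplify]

(p3 ∨ p1) ∧ (p2 ∨ p1)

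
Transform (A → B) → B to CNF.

A ∨ B

(A → B) → B
= ¬(A → B) ∨ B   [eliminate →]
= ¬(¬A ∨ B) ∨ B   [eliminate →]
= (¬¬A ∧ ¬B) ∨ B   [De Morgan]
= (A ∧ ¬B) ∨ B   [double negation]
= (A ∨ B) ∧ (¬B ∨ B)   [distribute ∨ over ∧]
= A ∨ B   [simplify]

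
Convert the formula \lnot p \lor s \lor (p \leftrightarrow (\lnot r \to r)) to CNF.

\lnot p \lor s \lor (p \leftrightarrow (\lnot r \to r))
⇔ \lnot p \lor s \lor ((p \to (\lnot r \to r)) \land ((\lnot r \to r) \to p))   (eliminate \leftrightarrow)
⇔ \lnot p \lor s \lor ((\lnot p \lor (\lnot r \to r)) \land ((\lnot r \to r) \to p))   (eliminate \to)
⇔ \lnot p \lor s \lor ((\lnot p \lor \lnot \lnot r \lor r) \land ((\lnot r \to r) \to p))   (eliminate \to)
⇔ \lnot p \lor s \lor ((\lnot p \lor \lnot \lnot r \lor r) \land (\lnot (\lnot r \to r) \lor p))   (eliminate \to)
⇔ \lnot p \lor s \lor ((\lnot p \lor \lnot \lnot r \lor r) \land (\lnot (\lnot \lnot r \lor r) \lor p))   (eliminate \to)
⇔ \lnot p \lor s \lor ((\lnot p \lor r \lor r) \land (\lnot (\lnot \lnot r \lor r) \lor p))   (double negation)
⇔ \lnot p \lor s \lor ((\lnot p \lor r \lor r) \land ((\lnot \lnot \lnot r \land \lnot r) \lor p))   (De Morgan)
⇔ \lnot p \lor s \lor ((\lnot p \lor r \lor r) \land ((\lnot r \land \lnot r) \lor p))   (double negation)
⇔ (\lnot p \lor s \lor \lnot p \lor r \lor r) \land (\lnot p \lor s \lor \lnot r \lor p) \land (\lnot p \lor s \lor \lnot r \lor p)   (distribute \lor over \land)
⇔ \lnot p \lor s \lor r   (simplify)

\lnot p \lor s \lor r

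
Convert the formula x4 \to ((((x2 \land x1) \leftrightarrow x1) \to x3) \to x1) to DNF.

\lnot x4 \lor (\lnot x1 \land \lnot x3) \lor x1

x4 \to ((((x2 \land x1) \leftrightarrow x1) \to x3) \to x1)
⇔ \lnot x4 \lor ((((x2 \land x1) \leftrightarrow x1) \to x3) \to x1)   — eliminate \to
⇔ \lnot x4 \lor \lnot (((x2 \land x1) \leftrightarrow x1) \to x3) \lor x1   — eliminate \to
⇔ \lnot x4 \lor \lnot (\lnot ((x2 \land x1) \leftrightarrow x1) \lor x3) \lor x1   — eliminate \to
⇔ \lnot x4 \lor \lnot (\lnot (((x2 \land x1) \to x1) \land (x1 \to (x2 \land x1))) \lor x3) \lor x1   — eliminate \leftrightarrow
⇔ \lnot x4 \lor \lnot (\lnot ((\lnot (x2 \land x1) \lor x1) \land (x1 \to (x2 \land x1))) \lor x3) \lor x1   — eliminate \to
⇔ \lnot x4 \lor \lnot (\lnot ((\lnot (x2 \land x1) \lor x1) \land (\lnot x1 \lor (x2 \land x1))) \lor x3) \lor x1   — eliminate \to
⇔ \lnot x4 \lor (\lnot \lnot ((\lnot (x2 \land x1) \lor x1) \land (\lnot x1 \lor (x2 \land x1))) \land \lnot x3) \lor x1   — De Morgan
⇔ \lnot x4 \lor ((\lnot (x2 \land x1) \lor x1) \land (\lnot x1 \lor (x2 \land x1)) \land \lnot x3) \lor x1   — double negation
⇔ \lnot x4 \lor ((\lnot x2 \lor \lnot x1 \lor x1) \land (\lnot x1 \lor (x2 \land x1)) \land \lnot x3) \lor x1   — De Morgan
⇔ \lnot x4 \lor (\lnot x2 \land \lnot x1 \land \lnot x3) \lor (\lnot x2 \land x2 \land x1 \land \lnot x3) \lor (\lnot x1 \land \lnot x1 \land \lnot x3) \lor (\lnot x1 \land x2 \land x1 \land \lnot x3) \lor (x1 \land \lnot x1 \land \lnot x3) \lor (x1 \land x2 \land x1 \land \lnot x3) \lor x1   — distribute \land over \lor
⇔ \lnot x4 \lor (\lnot x1 \land \lnot x3) \lor x1   — simplify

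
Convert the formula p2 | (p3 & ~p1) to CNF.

(p2 | p3) & (p2 | ~p1)

p2 | (p3 & ~p1)
≡ (p2 | p3) & (p2 | ~p1)   (distribute | over &)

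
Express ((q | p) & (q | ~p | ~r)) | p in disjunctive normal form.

((q | p) & (q | ~p | ~r)) | p
= (q & q) | (q & ~p) | (q & ~r) | (p & q) | (p & ~p) | (p & ~r) | p   [distribute & over |]
= q | p   [simplify]

q | p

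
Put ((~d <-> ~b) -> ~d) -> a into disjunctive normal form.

((~d <-> ~b) -> ~d) -> a
= ~((~d <-> ~b) -> ~d) | a   — eliminate ->
= ~(~(~d <-> ~b) | ~d) | a   — eliminate ->
= ~(~((~d -> ~b) & (~b -> ~d)) | ~d) | a   — eliminate <->
= ~(~((~~d | ~b) & (~b -> ~d)) | ~d) | a   — eliminate ->
= ~(~((~~d | ~b) & (~~b | ~d)) | ~d) | a   — eliminate ->
= (~~((~~d | ~b) & (~~b | ~d)) & ~~d) | a   — De Morgan
= ((~~d | ~b) & (~~b | ~d) & ~~d) | a   — double negation
= ((d | ~b) & (~~b | ~d) & ~~d) | a   — double negation
= ((d | ~b) & (b | ~d) & ~~d) | a   — double negation
= ((d | ~b) & (b | ~d) & d) | a   — double negation
= (d & b & d) | (d & ~d & d) | (~b & b & d) | (~b & ~d & d) | a   — distribute & over |
= (d & b) | a   — simplify

(d & b) | a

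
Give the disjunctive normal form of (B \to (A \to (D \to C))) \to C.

(B \to (A \to (D \to C))) \to C
= \lnot (B \to (A \to (D \to C))) \lor C
= \lnot (\lnot B \lor (A \to (D \to C))) \lor C
= \lnot (\lnot B \lor \lnot A \lor (D \to C)) \lor C
= \lnot (\lnot B \lor \lnot A \lor \lnot D \lor C) \lor C
= (\lnot \lnot B \land \lnot \lnot A \land \lnot \lnot D \land \lnot C) \lor C
= (B \land \lnot \lnot A \land \lnot \lnot D \land \lnot C) \lor C
= (B \land A \land \lnot \lnot D \land \lnot C) \lor C
= (B \land A \land D \land \lnot C) \lor C

(B \land A \land D \land \lnot C) \lor C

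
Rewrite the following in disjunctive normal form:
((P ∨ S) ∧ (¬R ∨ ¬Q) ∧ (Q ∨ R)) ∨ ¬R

(P ∧ ¬Q ∧ R) ∨ (S ∧ ¬Q ∧ R) ∨ ¬R

((P ∨ S) ∧ (¬R ∨ ¬Q) ∧ (Q ∨ R)) ∨ ¬R
≡ (P ∧ ¬R ∧ Q) ∨ (P ∧ ¬R ∧ R) ∨ (P ∧ ¬Q ∧ Q) ∨ (P ∧ ¬Q ∧ R) ∨ (S ∧ ¬R ∧ Q) ∨ (S ∧ ¬R ∧ R) ∨ (S ∧ ¬Q ∧ Q) ∨ (S ∧ ¬Q ∧ R) ∨ ¬R   [distribute ∧ over ∨]
≡ (P ∧ ¬Q ∧ R) ∨ (S ∧ ¬Q ∧ R) ∨ ¬R   [simplify]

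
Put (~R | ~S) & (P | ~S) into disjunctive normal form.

(~R | ~S) & (P | ~S)
≡ (~R & P) | (~R & ~S) | (~S & P) | (~S & ~S)
≡ (~R & P) | ~S

(~R & P) | ~S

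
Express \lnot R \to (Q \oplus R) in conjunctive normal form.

R \lor Q

\lnot R \to (Q \oplus R)
= \lnot \lnot R \lor (Q \oplus R)   [eliminate \to]
= \lnot \lnot R \lor ((Q \lor R) \land \lnot (Q \land R))   [expand \oplus]
= R \lor ((Q \lor R) \land \lnot (Q \land R))   [double negation]
= R \lor ((Q \lor R) \land (\lnot Q \lor \lnot R))   [De Morgan]
= (R \lor Q \lor R) \land (R \lor \lnot Q \lor \lnot R)   [distribute \lor over \land]
= R \lor Q   [simplify]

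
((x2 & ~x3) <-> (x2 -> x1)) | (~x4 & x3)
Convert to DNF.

(x3 & x2 & ~x1) | (x1 & x2 & ~x3) | (~x4 & x3)

((x2 & ~x3) <-> (x2 -> x1)) | (~x4 & x3)
= (((x2 & ~x3) -> (x2 -> x1)) & ((x2 -> x1) -> (x2 & ~x3))) | (~x4 & x3)   — eliminate <->
= ((~(x2 & ~x3) | (x2 -> x1)) & ((x2 -> x1) -> (x2 & ~x3))) | (~x4 & x3)   — eliminate ->
= ((~(x2 & ~x3) | ~x2 | x1) & ((x2 -> x1) -> (x2 & ~x3))) | (~x4 & x3)   — eliminate ->
= ((~(x2 & ~x3) | ~x2 | x1) & (~(x2 -> x1) | (x2 & ~x3))) | (~x4 & x3)   — eliminate ->
= ((~(x2 & ~x3) | ~x2 | x1) & (~(~x2 | x1) | (x2 & ~x3))) | (~x4 & x3)   — eliminate ->
= ((~x2 | ~~x3 | ~x2 | x1) & (~(~x2 | x1) | (x2 & ~x3))) | (~x4 & x3)   — De Morgan
= ((~x2 | x3 | ~x2 | x1) & (~(~x2 | x1) | (x2 & ~x3))) | (~x4 & x3)   — double negation
= ((~x2 | x3 | ~x2 | x1) & ((~~x2 & ~x1) | (x2 & ~x3))) | (~x4 & x3)   — De Morgan
= ((~x2 | x3 | ~x2 | x1) & ((x2 & ~x1) | (x2 & ~x3))) | (~x4 & x3)   — double negation
= (~x2 & x2 & ~x1) | (~x2 & x2 & ~x3) | (x3 & x2 & ~x1) | (x3 & x2 & ~x3) | (~x2 & x2 & ~x1) | (~x2 & x2 & ~x3) | (x1 & x2 & ~x1) | (x1 & x2 & ~x3) | (~x4 & x3)   — distribute & over |
= (x3 & x2 & ~x1) | (x1 & x2 & ~x3) | (~x4 & x3)   — simplify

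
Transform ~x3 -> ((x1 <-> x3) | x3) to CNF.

x3 | ~x1

~x3 -> ((x1 <-> x3) | x3)
= ~~x3 | (x1 <-> x3) | x3   — eliminate ->
= ~~x3 | ((x1 -> x3) & (x3 -> x1)) | x3   — eliminate <->
= ~~x3 | ((~x1 | x3) & (x3 -> x1)) | x3   — eliminate ->
= ~~x3 | ((~x1 | x3) & (~x3 | x1)) | x3   — eliminate ->
= x3 | ((~x1 | x3) & (~x3 | x1)) | x3   — double negation
= (x3 | ~x1 | x3 | x3) & (x3 | ~x3 | x1 | x3)   — distribute | over &
= x3 | ~x1   — simplify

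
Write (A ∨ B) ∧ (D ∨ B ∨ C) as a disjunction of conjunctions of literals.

(A ∧ D) ∨ (A ∧ C) ∨ B

(A ∨ B) ∧ (D ∨ B ∨ C)
≡ (A ∧ D) ∨ (A ∧ B) ∨ (A ∧ C) ∨ (B ∧ D) ∨ (B ∧ B) ∨ (B ∧ C)
≡ (A ∧ D) ∨ (A ∧ C) ∨ B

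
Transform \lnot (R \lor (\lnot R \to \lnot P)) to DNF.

\lnot R \land P

\lnot (R \lor (\lnot R \to \lnot P))
= \lnot (R \lor \lnot \lnot R \lor \lnot P)   — eliminate \to
= \lnot R \land \lnot \lnot \lnot R \land \lnot \lnot P   — De Morgan
= \lnot R \land \lnot R \land \lnot \lnot P   — double negation
= \lnot R \land \lnot R \land P   — double negation
= \lnot R \land P   — simplify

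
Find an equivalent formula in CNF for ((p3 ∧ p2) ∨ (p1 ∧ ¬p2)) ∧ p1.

((p3 ∧ p2) ∨ (p1 ∧ ¬p2)) ∧ p1
≡ (p3 ∨ p1) ∧ (p3 ∨ ¬p2) ∧ (p2 ∨ p1) ∧ (p2 ∨ ¬p2) ∧ p1   [distribute ∨ over ∧]
≡ (p3 ∨ ¬p2) ∧ p1   [simplify]

(p3 ∨ ¬p2) ∧ p1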